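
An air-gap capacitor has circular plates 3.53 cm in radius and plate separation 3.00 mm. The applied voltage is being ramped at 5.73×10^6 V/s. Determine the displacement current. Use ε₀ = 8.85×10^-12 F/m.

6.62×10^-5 A

C = ε₀A/d = (8.85×10^-12)(3.915×10^-3)/(3.00×10^-3) = 1.155×10^-11 F.
I_d = C dV/dt = (1.155×10^-11)(5.73×10^6) = 6.62×10^-5 A.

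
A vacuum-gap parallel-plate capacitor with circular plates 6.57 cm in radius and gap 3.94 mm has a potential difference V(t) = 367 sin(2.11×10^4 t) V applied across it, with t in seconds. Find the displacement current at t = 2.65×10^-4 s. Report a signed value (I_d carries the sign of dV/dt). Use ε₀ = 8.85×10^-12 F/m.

1.82×10^-4 A

dV/dt = (367)(2.11×10^4)·cos(5.5915) = 5.964×10^6 V/s.
I_d = C dV/dt with C = ε₀A/d = (8.85×10^-12)(0.01356)/(3.94×10^-3) = 3.046×10^-11 F, so I_d = (3.046×10^-11)(5.964×10^6) = 1.82×10^-4 A.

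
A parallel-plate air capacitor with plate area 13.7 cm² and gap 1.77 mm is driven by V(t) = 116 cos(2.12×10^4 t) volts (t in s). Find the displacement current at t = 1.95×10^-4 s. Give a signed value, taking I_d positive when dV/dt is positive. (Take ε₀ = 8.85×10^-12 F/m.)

1.41×10^-5 A

dV/dt = (116)(2.12×10^4)·−sin(4.134) = 2.059×10^6 V/s.
I_d = C dV/dt with C = ε₀A/d = (8.85×10^-12)(1.37×10^-3)/(1.77×10^-3) = 6.850×10^-12 F, so I_d = (6.850×10^-12)(2.059×10^6) = 1.41×10^-5 A.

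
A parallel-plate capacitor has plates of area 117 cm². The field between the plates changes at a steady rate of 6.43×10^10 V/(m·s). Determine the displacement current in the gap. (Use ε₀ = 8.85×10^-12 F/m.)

The displacement current is ε₀ times dΦ_E/dt = ε₀ A dE/dt = (8.85×10^-12)(0.0117)(6.43×10^10) = 6.66×10^-3 A.

6.66×10^-3 A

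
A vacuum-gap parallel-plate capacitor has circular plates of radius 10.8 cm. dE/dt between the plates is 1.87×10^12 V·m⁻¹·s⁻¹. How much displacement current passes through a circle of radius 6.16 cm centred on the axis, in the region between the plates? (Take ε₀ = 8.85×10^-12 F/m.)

0.197 A

Through the whole plate area (πR² = 0.03664 m²), I_d = ε₀ πR² dE/dt = 0.6064 A.
The field is uniform, so I_d,enc = I_d (r/R)² = (0.6064)(6.16/10.8)² = 0.197 A.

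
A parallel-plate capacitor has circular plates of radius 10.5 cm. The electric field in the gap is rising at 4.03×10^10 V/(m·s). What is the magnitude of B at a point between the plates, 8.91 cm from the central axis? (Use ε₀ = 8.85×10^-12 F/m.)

2.00×10^-8 T

Total displacement current: I_d = ε₀(πR²)(dE/dt) = (8.85×10^-12)(0.03464)(4.03×10^10) = 0.01235 A.
For r < R the Ampère–Maxwell law gives B(2πr) = μ₀ I_d (r²/R²), so B = μ₀ I_d r/(2πR²) = (4π×10^-7)(0.01235)(0.0891)/(2π·0.105²) = 2.00×10^-8 T.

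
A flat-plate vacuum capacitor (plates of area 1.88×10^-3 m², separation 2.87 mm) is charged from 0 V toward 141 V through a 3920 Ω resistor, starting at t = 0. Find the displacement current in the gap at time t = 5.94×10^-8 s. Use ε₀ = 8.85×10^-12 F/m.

C = ε₀A/d = (8.85×10^-12)(1.88×10^-3)/(2.87×10^-3) = 5.797×10^-12 F and τ = RC = 2.272×10^-8 s. I_d in the gap equals the RC charging current.
I_d(t) = (V₀/R) e^(−t/τ) = 0.03597 · e^(−2.614) = 2.63×10^-3 A.

2.63×10^-3 A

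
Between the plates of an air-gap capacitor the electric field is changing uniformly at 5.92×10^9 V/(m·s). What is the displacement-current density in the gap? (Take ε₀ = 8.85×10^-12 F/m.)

0.0524 A/m²

J_d = ε₀ ∂E/∂t, so J_d = 0.0524 A/m².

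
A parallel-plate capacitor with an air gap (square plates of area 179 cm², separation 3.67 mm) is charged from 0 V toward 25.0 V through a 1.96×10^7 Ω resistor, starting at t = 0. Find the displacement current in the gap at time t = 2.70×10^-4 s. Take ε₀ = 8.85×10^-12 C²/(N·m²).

9.27×10^-7 A

C = ε₀A/d = (8.85×10^-12)(0.0179)/(3.67×10^-3) = 4.316×10^-11 F and τ = RC = 8.459×10^-4 s. I_d in the gap equals the RC charging current.
I_d(t) = (V₀/R) e^(−t/τ) = 1.276×10^-6 · e^(−0.3192) = 9.27×10^-7 A.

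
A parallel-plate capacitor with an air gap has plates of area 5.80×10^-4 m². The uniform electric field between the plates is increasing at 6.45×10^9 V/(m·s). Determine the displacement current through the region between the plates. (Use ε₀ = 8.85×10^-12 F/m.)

With a uniform field, Φ_E = EA, so I_d = ε₀ A dE/dt = 3.31×10^-5 A.

3.31×10^-5 A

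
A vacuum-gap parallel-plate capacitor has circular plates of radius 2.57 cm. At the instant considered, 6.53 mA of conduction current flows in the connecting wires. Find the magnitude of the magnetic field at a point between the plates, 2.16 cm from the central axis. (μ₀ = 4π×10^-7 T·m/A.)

Between the plates the displacement current equals the wire current: I_d = 6.53 mA = 6.53×10^-3 A.
An Ampèrian loop of radius r encloses a fraction (r/R)² of I_d. Then B·2πr = μ₀ I_d (r/R)², giving B = μ₀ I_d r/(2πR²) = 4.27×10^-8 T.

4.27×10^-8 T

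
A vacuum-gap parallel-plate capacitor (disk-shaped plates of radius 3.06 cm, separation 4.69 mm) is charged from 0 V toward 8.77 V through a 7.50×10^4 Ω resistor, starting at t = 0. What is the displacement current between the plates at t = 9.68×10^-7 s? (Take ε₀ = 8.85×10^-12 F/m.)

1.14×10^-5 A

C = ε₀A/d = (8.85×10^-12)(2.942×10^-3)/(4.69×10^-3) = 5.552×10^-12 F, so τ = RC = 4.164×10^-7 s.
The conduction current is I(t) = (V₀/R) e^(−t/τ), and the displacement current between the plates equals it.
t/τ = 2.325; I_d = (8.77/7.50×10^4) · e^(−2.325) = (1.169×10^-4)(0.09778) = 1.14×10^-5 A.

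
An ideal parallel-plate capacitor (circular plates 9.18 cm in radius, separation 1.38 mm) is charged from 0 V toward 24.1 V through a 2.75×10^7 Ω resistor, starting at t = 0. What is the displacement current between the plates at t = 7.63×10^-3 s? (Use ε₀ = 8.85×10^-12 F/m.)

With C = ε₀A/d = (8.85×10^-12)(0.02647)/(1.38×10^-3) = 1.698×10^-10 F, the time constant is τ = RC = 4.670×10^-3 s, so t/τ = 1.634 and e^(−t/τ) = 0.1951.
I_d = I_cond = (V₀/R) e^(−t/τ) = (8.764×10^-7)(0.1951) = 1.71×10^-7 A.

1.71×10^-7 A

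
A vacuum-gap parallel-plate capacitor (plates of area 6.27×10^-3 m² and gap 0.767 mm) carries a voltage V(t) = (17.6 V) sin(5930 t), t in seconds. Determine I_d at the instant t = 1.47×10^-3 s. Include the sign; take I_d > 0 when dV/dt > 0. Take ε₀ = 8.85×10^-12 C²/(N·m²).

dE/dt = (V₀ω/d)·cos(ωt) with ωt = 8.7171 rad: (17.6)(5930)(-0.7599)/(7.67×10^-4) = -1.034×10^8 V/(m·s).
I_d = ε₀ A dE/dt = (8.85×10^-12)(6.27×10^-3)(-1.034×10^8) = -5.74×10^-6 A.

-5.74×10^-6 A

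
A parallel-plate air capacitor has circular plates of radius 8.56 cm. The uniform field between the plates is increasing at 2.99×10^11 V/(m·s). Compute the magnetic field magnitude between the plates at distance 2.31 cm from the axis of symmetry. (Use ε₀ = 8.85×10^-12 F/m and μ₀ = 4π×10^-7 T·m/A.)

Through the whole plate area (πR² = 0.02302 m²), I_d = ε₀ πR² dE/dt = 0.06091 A.
An Ampèrian loop of radius r encloses a fraction (r/R)² of I_d. Then B·2πr = μ₀ I_d (r/R)², giving B = μ₀ I_d r/(2πR²) = 3.84×10^-8 T.

3.84×10^-8 T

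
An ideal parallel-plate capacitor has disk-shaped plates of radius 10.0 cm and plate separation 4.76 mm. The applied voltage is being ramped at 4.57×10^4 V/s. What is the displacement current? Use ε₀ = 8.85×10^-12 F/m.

The displacement current equals the charging current C dV/dt. With C = ε₀A/d = (8.85×10^-12)(0.03142)/(4.76×10^-3) = 5.842×10^-11 F, I_d = (5.842×10^-11)(4.57×10^4) = 2.67×10^-6 A.

2.67×10^-6 A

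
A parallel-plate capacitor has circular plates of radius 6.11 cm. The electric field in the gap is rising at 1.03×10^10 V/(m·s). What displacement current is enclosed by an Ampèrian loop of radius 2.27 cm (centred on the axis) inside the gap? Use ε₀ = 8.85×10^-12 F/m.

1.48×10^-4 A

I_d = ε₀ dΦ_E/dt = ε₀ πR² (dE/dt) = (8.85×10^-12)(0.01173)(1.03×10^10) = 1.069×10^-3 A through the full plate area.
Since J_d is uniform, the enclosed fraction is (r/R)² = 0.1380, giving I_d,enc = 1.48×10^-4 A.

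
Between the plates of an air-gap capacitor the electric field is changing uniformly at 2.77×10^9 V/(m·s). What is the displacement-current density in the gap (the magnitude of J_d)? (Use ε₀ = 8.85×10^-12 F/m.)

J_d = ε₀ dE/dt = (8.85×10^-12)(2.77×10^9) = 0.0245 A/m².

0.0245 A/m²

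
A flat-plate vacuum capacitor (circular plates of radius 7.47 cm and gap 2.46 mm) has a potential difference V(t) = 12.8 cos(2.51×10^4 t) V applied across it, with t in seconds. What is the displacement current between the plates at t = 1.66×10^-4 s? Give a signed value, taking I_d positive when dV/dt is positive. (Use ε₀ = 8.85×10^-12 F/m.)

C = ε₀A/d = (8.85×10^-12)(0.01753)/(2.46×10^-3) = 6.307×10^-11 F. dV/dt = V₀ω·−sin(ωt); at ωt = 4.1666 rad this factor is 0.8547.
I_d = C dV/dt = (6.307×10^-11)(12.8)(2.51×10^4)(0.8547) = 1.73×10^-5 A.

1.73×10^-5 A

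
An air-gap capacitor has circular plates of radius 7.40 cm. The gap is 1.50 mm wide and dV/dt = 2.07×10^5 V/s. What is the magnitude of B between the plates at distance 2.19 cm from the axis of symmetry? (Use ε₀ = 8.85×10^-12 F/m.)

With E = V/d, dE/dt = 1.380×10^8 V/(m·s) and πR² = 0.01720 m², giving I_d = ε₀ πR² dE/dt = 2.101×10^-5 A.
∮B·dl = μ₀ I_d,enc with I_d,enc = I_d r²/R² = 1.840×10^-6 A; so B = μ₀ I_d,enc/(2πr) = 1.68×10^-11 T.

1.68×10^-11 T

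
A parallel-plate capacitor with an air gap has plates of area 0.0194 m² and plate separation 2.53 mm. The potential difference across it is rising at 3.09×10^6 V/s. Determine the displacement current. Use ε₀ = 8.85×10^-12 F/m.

E = V/d so dE/dt = (dV/dt)/d = 1.221×10^9 V/(m·s), and I_d = ε₀ A dE/dt = (8.85×10^-12)(0.0194)(1.221×10^9) = 2.10×10^-4 A.

2.10×10^-4 A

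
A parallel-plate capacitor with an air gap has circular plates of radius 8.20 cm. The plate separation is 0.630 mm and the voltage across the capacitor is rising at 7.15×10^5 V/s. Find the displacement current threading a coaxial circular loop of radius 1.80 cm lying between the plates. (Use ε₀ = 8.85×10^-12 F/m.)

I_d = C dV/dt with C = ε₀πR²/d = 2.967×10^-10 F, so I_d = (2.967×10^-10)(7.15×10^5) = 2.121×10^-4 A.
Since J_d is uniform, the enclosed fraction is (r/R)² = 0.04819, giving I_d,enc = 1.02×10^-5 A.

1.02×10^-5 A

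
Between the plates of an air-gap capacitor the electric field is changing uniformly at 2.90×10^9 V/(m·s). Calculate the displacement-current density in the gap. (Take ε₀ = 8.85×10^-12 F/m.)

0.0257 A/m²

The displacement-current density is ε₀ ∂E/∂t = (8.85×10^-12)(2.90×10^9) = 0.0257 A/m².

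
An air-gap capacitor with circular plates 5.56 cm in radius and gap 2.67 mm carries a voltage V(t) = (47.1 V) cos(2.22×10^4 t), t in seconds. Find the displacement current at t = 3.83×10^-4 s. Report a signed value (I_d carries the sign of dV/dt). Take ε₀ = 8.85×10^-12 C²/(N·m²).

dE/dt = (V₀ω/d)·−sin(ωt) with ωt = 8.5026 rad: (47.1)(2.22×10^4)(-0.7969)/(2.67×10^-3) = -3.121×10^8 V/(m·s).
I_d = ε₀ A dE/dt = (8.85×10^-12)(9.712×10^-3)(-3.121×10^8) = -2.68×10^-5 A.

-2.68×10^-5 A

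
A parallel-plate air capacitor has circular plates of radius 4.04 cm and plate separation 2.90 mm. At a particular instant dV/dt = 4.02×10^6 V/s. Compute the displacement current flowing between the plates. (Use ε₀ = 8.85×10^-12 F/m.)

E = V/d so dE/dt = (dV/dt)/d = 1.386×10^9 V/(m·s), and I_d = ε₀ A dE/dt = (8.85×10^-12)(5.128×10^-3)(1.386×10^9) = 6.29×10^-5 A.

6.29×10^-5 A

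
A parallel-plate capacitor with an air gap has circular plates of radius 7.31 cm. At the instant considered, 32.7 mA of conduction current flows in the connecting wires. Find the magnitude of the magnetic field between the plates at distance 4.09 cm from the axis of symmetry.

5.01×10^-8 T

By continuity the displacement current in the gap matches the conduction current: I_d = 0.0327 A.
∮B·dl = μ₀ I_d,enc with I_d,enc = I_d r²/R² = 0.01024 A; so B = μ₀ I_d,enc/(2πr) = 5.01×10^-8 T.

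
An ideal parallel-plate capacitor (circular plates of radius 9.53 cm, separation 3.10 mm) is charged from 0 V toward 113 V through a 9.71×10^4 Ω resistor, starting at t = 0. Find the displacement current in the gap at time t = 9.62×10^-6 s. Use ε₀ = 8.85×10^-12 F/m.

With C = ε₀A/d = (8.85×10^-12)(0.02853)/(3.10×10^-3) = 8.145×10^-11 F, the time constant is τ = RC = 7.909×10^-6 s, so t/τ = 1.216 and e^(−t/τ) = 0.2964.
I_d = I_cond = (V₀/R) e^(−t/τ) = (1.164×10^-3)(0.2964) = 3.45×10^-4 A.

3.45×10^-4 A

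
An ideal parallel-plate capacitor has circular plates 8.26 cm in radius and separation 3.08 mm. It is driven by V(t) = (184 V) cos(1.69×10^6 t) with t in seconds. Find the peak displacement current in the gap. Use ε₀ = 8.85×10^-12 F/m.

0.0192 A

(dE/dt)_max = V₀ω/d = 1.010×10^11 V/(m·s); ω = 1.69×10^6 rad/s.
I_d,max = ε₀ A (dE/dt)_max = (8.85×10^-12)(0.02143)(1.010×10^11) = 0.0192 A.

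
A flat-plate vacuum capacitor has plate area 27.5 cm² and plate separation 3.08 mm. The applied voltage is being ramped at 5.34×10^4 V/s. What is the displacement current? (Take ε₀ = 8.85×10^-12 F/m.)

4.22×10^-7 A

The field between the plates is E = V/d, so dE/dt = (5.34×10^4)/(3.08×10^-3 m) = 1.734×10^7 V/(m·s).
I_d = ε₀ A (dE/dt) = (8.85×10^-12)(2.75×10^-3)(1.734×10^7) = 4.22×10^-7 A.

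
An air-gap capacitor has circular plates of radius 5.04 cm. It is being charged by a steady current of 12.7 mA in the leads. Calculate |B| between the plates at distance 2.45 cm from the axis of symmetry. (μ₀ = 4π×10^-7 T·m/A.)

2.45×10^-8 T

No conduction current crosses the gap, so I_d there equals the 0.0127 A in the leads.
An Ampèrian loop of radius r encloses a fraction (r/R)² of I_d. Then B·2πr = μ₀ I_d (r/R)², giving B = μ₀ I_d r/(2πR²) = 2.45×10^-8 T.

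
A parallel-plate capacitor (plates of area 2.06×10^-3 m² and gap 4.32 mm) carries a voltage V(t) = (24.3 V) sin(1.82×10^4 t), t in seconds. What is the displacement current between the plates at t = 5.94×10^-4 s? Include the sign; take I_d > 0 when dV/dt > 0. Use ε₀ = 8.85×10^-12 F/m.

-3.43×10^-7 A

dV/dt = (24.3)(1.82×10^4)·cos(10.8108) = -8.125×10^4 V/s.
I_d = C dV/dt with C = ε₀A/d = (8.85×10^-12)(2.06×10^-3)/(4.32×10^-3) = 4.220×10^-12 F, so I_d = (4.220×10^-12)(-8.125×10^4) = -3.43×10^-7 A.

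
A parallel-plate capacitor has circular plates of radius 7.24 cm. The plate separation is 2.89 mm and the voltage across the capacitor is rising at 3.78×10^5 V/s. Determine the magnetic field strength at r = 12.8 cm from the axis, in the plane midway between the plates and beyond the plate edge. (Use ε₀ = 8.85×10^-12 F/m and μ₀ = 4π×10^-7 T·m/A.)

2.98×10^-11 T

With E = V/d, dE/dt = 1.308×10^8 V/(m·s) and πR² = 0.01647 m², giving I_d = ε₀ πR² dE/dt = 1.907×10^-5 A.
Outside the plates the loop encloses all of I_d, so B·2πr = μ₀ I_d and B = 2.98×10^-11 T.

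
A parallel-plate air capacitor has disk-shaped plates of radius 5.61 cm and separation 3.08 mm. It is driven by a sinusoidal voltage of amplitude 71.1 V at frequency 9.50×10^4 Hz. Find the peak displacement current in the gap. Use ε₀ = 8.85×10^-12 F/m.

1.21×10^-3 A

(dE/dt)_max = V₀ω/d = 1.378×10^10 V/(m·s); ω = 2πf = 5.969×10^5 rad/s.
I_d,max = ε₀ A (dE/dt)_max = (8.85×10^-12)(9.887×10^-3)(1.378×10^10) = 1.21×10^-3 A.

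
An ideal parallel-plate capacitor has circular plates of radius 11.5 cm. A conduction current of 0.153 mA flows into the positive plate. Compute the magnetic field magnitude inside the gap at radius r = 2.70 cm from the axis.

Between the plates the displacement current equals the wire current: I_d = 0.153 mA = 1.53×10^-4 A.
For r < R the Ampère–Maxwell law gives B(2πr) = μ₀ I_d (r²/R²), so B = μ₀ I_d r/(2πR²) = (4π×10^-7)(1.53×10^-4)(0.0270)/(2π·0.115²) = 6.25×10^-11 T.

6.25×10^-11 T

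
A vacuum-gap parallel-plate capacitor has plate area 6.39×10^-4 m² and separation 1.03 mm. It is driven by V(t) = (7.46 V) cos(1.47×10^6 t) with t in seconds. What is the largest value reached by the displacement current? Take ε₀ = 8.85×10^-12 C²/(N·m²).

(dE/dt)_max = V₀ω/d = 1.065×10^10 V/(m·s); ω = 1.47×10^6 rad/s.
I_d,max = ε₀ A (dE/dt)_max = (8.85×10^-12)(6.39×10^-4)(1.065×10^10) = 6.02×10^-5 A.

6.02×10^-5 A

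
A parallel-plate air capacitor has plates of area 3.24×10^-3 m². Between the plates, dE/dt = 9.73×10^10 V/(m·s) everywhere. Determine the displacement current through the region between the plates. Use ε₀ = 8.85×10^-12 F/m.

2.79×10^-3 A

With a uniform field, Φ_E = EA, so I_d = ε₀ A dE/dt = 2.79×10^-3 A.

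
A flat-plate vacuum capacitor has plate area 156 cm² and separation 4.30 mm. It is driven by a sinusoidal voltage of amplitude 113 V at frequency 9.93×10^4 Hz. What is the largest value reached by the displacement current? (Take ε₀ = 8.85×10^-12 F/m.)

2.26×10^-3 A

(dE/dt)_max = V₀ω/d = 1.640×10^10 V/(m·s); ω = 2πf = 6.239×10^5 rad/s.
I_d,max = ε₀ A (dE/dt)_max = (8.85×10^-12)(0.0156)(1.640×10^10) = 2.26×10^-3 A.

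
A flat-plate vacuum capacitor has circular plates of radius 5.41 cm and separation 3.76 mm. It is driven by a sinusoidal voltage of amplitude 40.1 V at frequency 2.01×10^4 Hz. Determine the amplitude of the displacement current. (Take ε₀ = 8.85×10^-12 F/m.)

C = ε₀A/d = (8.85×10^-12)(9.195×10^-3)/(3.76×10^-3) = 2.164×10^-11 F; ω = 2πf = 1.263×10^5 rad/s.
I_d = C dV/dt, so |I_d|_max = C V₀ ω = (2.164×10^-11)(40.1)(1.263×10^5) = 1.10×10^-4 A.

1.10×10^-4 A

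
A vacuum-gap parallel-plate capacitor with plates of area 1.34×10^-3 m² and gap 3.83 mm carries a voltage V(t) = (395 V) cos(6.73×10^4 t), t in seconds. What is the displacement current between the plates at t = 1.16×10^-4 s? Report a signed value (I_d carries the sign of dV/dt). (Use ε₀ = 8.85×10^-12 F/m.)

-8.22×10^-5 A

C = ε₀A/d = (8.85×10^-12)(1.34×10^-3)/(3.83×10^-3) = 3.096×10^-12 F. dV/dt = V₀ω·−sin(ωt); at ωt = 7.8068 rad this factor is -0.9989.
I_d = C dV/dt = (3.096×10^-12)(395)(6.73×10^4)(-0.9989) = -8.22×10^-5 A.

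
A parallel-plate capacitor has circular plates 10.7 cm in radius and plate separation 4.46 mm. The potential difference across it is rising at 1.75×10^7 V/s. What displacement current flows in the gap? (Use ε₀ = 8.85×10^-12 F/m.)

1.25×10^-3 A

C = ε₀A/d = (8.85×10^-12)(0.03597)/(4.46×10^-3) = 7.138×10^-11 F.
I_d = C dV/dt = (7.138×10^-11)(1.75×10^7) = 1.25×10^-3 A.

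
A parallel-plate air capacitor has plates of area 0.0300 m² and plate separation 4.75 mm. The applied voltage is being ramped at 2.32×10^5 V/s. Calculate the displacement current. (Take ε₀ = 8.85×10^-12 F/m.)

1.30×10^-5 A

E = V/d so dE/dt = (dV/dt)/d = 4.884×10^7 V/(m·s), and I_d = ε₀ A dE/dt = (8.85×10^-12)(0.0300)(4.884×10^7) = 1.30×10^-5 A.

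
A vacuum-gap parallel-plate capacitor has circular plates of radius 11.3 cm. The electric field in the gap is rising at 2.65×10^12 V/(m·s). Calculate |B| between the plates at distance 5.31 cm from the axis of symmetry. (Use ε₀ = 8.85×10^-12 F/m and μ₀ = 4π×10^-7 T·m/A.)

Total displacement current: I_d = ε₀(πR²)(dE/dt) = (8.85×10^-12)(0.04011)(2.65×10^12) = 0.9407 A.
∮B·dl = μ₀ I_d,enc with I_d,enc = I_d r²/R² = 0.2077 A; so B = μ₀ I_d,enc/(2πr) = 7.82×10^-7 T.

7.82×10^-7 T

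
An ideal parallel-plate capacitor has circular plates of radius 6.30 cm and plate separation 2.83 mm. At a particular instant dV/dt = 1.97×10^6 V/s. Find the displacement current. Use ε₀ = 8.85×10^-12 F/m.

7.68×10^-5 A

The field between the plates is E = V/d, so dE/dt = (1.97×10^6)/(2.83×10^-3 m) = 6.961×10^8 V/(m·s).
I_d = ε₀ A (dE/dt) = (8.85×10^-12)(0.01247)(6.961×10^8) = 7.68×10^-5 A.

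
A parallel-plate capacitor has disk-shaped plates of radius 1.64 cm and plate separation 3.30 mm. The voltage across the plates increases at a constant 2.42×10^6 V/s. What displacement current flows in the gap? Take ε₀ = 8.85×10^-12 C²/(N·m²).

5.48×10^-6 A

The field between the plates is E = V/d, so dE/dt = (2.42×10^6)/(3.30×10^-3 m) = 7.333×10^8 V/(m·s).
I_d = ε₀ A (dE/dt) = (8.85×10^-12)(8.450×10^-4)(7.333×10^8) = 5.48×10^-6 A.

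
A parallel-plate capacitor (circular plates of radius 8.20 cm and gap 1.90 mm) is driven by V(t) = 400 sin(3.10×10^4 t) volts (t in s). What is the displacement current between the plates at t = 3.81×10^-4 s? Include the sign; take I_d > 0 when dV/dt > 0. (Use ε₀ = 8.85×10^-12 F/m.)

8.88×10^-4 A

C = ε₀A/d = (8.85×10^-12)(0.02112)/(1.90×10^-3) = 9.837×10^-11 F. dV/dt = V₀ω·cos(ωt); at ωt = 11.811 rad this factor is 0.7280.
I_d = C dV/dt = (9.837×10^-11)(400)(3.10×10^4)(0.7280) = 8.88×10^-4 A.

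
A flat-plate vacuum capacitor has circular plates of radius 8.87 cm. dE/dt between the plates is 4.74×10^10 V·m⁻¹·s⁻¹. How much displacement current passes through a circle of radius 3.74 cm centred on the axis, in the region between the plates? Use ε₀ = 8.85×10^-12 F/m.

Total displacement current: I_d = ε₀(πR²)(dE/dt) = (8.85×10^-12)(0.02472)(4.74×10^10) = 0.01037 A.
Since J_d is uniform, the enclosed fraction is (r/R)² = 0.1778, giving I_d,enc = 1.84×10^-3 A.

1.84×10^-3 A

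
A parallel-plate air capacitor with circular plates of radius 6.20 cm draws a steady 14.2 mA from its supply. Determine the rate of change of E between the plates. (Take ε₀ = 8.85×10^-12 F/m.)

Charge continuity gives I_d = I = 0.0142 A between the plates.
Since I_d = ε₀ A dE/dt, dE/dt = I_d/(ε₀A) = (0.0142)/((8.85×10^-12)(0.01208)) = 1.33×10^11 V/(m·s).

1.33×10^11 V/(m·s)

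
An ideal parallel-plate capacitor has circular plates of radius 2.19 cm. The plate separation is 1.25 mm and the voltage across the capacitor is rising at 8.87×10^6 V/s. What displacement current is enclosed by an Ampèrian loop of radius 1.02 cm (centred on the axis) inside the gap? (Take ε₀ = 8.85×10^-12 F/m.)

I_d = C dV/dt with C = ε₀πR²/d = 1.067×10^-11 F, so I_d = (1.067×10^-11)(8.87×10^6) = 9.464×10^-5 A.
Through an area πr² the displacement current is I_d·(πr²/πR²) = I_d (r/R)² = 2.05×10^-5 A.

2.05×10^-5 A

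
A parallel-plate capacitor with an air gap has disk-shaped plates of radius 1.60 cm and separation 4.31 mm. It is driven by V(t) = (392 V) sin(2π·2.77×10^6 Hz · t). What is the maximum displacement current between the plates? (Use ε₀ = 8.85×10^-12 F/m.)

0.0113 A

C = ε₀A/d = (8.85×10^-12)(8.042×10^-4)/(4.31×10^-3) = 1.651×10^-12 F; ω = 2πf = 1.740×10^7 rad/s.
I_d = C dV/dt, so |I_d|_max = C V₀ ω = (1.651×10^-12)(392)(1.740×10^7) = 0.0113 A.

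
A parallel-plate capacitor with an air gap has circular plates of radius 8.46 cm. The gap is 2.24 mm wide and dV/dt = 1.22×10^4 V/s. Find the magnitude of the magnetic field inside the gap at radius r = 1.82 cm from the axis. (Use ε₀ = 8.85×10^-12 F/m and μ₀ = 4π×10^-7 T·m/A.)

I_d = C dV/dt with C = ε₀πR²/d = 8.882×10^-11 F, so I_d = (8.882×10^-11)(1.22×10^4) = 1.084×10^-6 A.
∮B·dl = μ₀ I_d,enc with I_d,enc = I_d r²/R² = 5.017×10^-8 A; so B = μ₀ I_d,enc/(2πr) = 5.51×10^-13 T.

5.51×10^-13 T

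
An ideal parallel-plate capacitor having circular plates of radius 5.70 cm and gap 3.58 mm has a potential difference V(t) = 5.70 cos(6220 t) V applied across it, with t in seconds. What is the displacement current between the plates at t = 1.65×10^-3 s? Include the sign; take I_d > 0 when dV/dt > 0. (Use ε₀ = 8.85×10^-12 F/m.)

6.65×10^-7 A

dE/dt = (V₀ω/d)·−sin(ωt) with ωt = 10.263 rad: (5.70)(6220)(0.7435)/(3.58×10^-3) = 7.363×10^6 V/(m·s).
I_d = ε₀ A dE/dt = (8.85×10^-12)(0.01021)(7.363×10^6) = 6.65×10^-7 A.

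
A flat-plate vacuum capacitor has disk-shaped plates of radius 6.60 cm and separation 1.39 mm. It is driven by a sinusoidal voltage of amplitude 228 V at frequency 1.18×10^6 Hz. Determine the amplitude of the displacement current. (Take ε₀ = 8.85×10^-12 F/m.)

C = ε₀A/d = (8.85×10^-12)(0.01368)/(1.39×10^-3) = 8.710×10^-11 F; ω = 2πf = 7.414×10^6 rad/s.
I_d = C dV/dt, so |I_d|_max = C V₀ ω = (8.710×10^-11)(228)(7.414×10^6) = 0.147 A.

0.147 A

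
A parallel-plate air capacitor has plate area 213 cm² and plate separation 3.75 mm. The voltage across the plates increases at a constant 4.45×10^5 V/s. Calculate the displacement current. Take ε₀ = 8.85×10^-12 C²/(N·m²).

2.24×10^-5 A

The displacement current equals the charging current C dV/dt. With C = ε₀A/d = (8.85×10^-12)(0.0213)/(3.75×10^-3) = 5.027×10^-11 F, I_d = (5.027×10^-11)(4.45×10^5) = 2.24×10^-5 A.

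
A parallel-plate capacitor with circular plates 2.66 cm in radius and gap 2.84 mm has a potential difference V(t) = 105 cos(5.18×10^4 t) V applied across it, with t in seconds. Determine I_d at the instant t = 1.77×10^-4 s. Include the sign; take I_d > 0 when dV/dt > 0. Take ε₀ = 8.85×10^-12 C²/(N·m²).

-9.55×10^-6 A

dE/dt = (V₀ω/d)·−sin(ωt) with ωt = 9.1686 rad: (105)(5.18×10^4)(-0.2534)/(2.84×10^-3) = -4.853×10^8 V/(m·s).
I_d = ε₀ A dE/dt = (8.85×10^-12)(2.223×10^-3)(-4.853×10^8) = -9.55×10^-6 A.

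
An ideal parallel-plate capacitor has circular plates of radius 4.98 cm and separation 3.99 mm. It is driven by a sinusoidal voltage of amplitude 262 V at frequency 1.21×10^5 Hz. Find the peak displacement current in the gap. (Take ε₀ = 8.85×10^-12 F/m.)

3.44×10^-3 A

(dE/dt)_max = V₀ω/d = 4.992×10^10 V/(m·s); ω = 2πf = 7.603×10^5 rad/s.
I_d,max = ε₀ A (dE/dt)_max = (8.85×10^-12)(7.791×10^-3)(4.992×10^10) = 3.44×10^-3 A.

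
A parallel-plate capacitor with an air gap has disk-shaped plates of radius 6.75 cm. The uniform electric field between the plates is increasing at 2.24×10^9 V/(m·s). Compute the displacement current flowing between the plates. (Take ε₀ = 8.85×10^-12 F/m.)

I_d = ε₀ A (dE/dt) = (8.85×10^-12)(0.01431 m²)(2.24×10^9) = 2.84×10^-4 A.

2.84×10^-4 A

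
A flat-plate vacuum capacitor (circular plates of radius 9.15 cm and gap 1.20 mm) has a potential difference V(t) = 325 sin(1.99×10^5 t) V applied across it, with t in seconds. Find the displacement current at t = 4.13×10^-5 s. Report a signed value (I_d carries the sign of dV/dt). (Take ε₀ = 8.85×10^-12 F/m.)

dE/dt = (V₀ω/d)·cos(ωt) with ωt = 8.2187 rad: (325)(1.99×10^5)(-0.3567)/(1.20×10^-3) = -1.922×10^10 V/(m·s).
I_d = ε₀ A dE/dt = (8.85×10^-12)(0.02630)(-1.922×10^10) = -4.47×10^-3 A.

-4.47×10^-3 A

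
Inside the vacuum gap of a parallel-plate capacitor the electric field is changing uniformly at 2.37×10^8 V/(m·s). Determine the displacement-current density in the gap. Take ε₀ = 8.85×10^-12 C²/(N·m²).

2.10×10^-3 A/m²

J_d = ε₀ dE/dt = (8.85×10^-12)(2.37×10^8) = 2.10×10^-3 A/m².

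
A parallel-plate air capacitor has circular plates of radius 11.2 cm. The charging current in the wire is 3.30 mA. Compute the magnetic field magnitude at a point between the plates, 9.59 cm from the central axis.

Between the plates the displacement current equals the wire current: I_d = 3.30 mA = 3.30×10^-3 A.
An Ampèrian loop of radius r encloses a fraction (r/R)² of I_d. Then B·2πr = μ₀ I_d (r/R)², giving B = μ₀ I_d r/(2πR²) = 5.05×10^-9 T.

5.05×10^-9 T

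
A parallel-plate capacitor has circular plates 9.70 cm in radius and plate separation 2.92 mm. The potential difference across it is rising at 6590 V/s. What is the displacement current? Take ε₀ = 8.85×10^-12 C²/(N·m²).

C = ε₀A/d = (8.85×10^-12)(0.02956)/(2.92×10^-3) = 8.959×10^-11 F.
I_d = C dV/dt = (8.959×10^-11)(6590) = 5.90×10^-7 A.

5.90×10^-7 A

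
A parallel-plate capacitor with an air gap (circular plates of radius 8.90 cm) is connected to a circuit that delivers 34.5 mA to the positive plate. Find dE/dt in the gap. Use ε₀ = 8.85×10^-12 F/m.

1.57×10^11 V/(m·s)

Charge continuity gives I_d = I = 0.0345 A between the plates.
Since I_d = ε₀ A dE/dt, dE/dt = I_d/(ε₀A) = (0.0345)/((8.85×10^-12)(0.02488)) = 1.57×10^11 V/(m·s).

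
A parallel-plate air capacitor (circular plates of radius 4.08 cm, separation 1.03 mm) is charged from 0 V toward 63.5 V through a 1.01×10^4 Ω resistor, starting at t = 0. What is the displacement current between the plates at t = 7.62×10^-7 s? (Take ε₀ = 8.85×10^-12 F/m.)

C = ε₀A/d = (8.85×10^-12)(5.230×10^-3)/(1.03×10^-3) = 4.494×10^-11 F, so τ = RC = 4.539×10^-7 s.
The conduction current is I(t) = (V₀/R) e^(−t/τ), and the displacement current between the plates equals it.
t/τ = 1.679; I_d = (63.5/1.01×10^4) · e^(−1.679) = (6.287×10^-3)(0.1866) = 1.17×10^-3 A.

1.17×10^-3 A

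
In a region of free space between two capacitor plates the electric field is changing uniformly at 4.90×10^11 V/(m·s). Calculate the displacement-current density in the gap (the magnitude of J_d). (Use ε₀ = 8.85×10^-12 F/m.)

J_d = ε₀ ∂E/∂t, so J_d = 4.34 A/m².

4.34 A/m²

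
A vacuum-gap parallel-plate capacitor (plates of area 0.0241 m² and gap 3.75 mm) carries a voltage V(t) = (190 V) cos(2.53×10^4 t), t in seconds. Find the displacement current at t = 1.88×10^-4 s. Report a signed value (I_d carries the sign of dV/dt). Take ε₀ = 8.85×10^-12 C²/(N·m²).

2.73×10^-4 A

dE/dt = (V₀ω/d)·−sin(ωt) with ωt = 4.7564 rad: (190)(2.53×10^4)(0.9990)/(3.75×10^-3) = 1.281×10^9 V/(m·s).
I_d = ε₀ A dE/dt = (8.85×10^-12)(0.0241)(1.281×10^9) = 2.73×10^-4 A.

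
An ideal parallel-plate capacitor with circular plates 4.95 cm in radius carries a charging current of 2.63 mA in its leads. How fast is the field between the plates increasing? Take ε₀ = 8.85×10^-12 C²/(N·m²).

3.86×10^10 V/(m·s)

The displacement current between the plates equals the conduction current, I_d = 2.63 mA.
Then dE/dt = I_d/(ε₀A) = 3.86×10^10 V/(m·s).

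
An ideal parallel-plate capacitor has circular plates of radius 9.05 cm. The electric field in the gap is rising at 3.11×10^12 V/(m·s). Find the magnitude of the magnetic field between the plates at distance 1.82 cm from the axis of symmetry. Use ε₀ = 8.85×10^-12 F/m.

Total displacement current: I_d = ε₀(πR²)(dE/dt) = (8.85×10^-12)(0.02573)(3.11×10^12) = 0.7082 A.
For r < R the Ampère–Maxwell law gives B(2πr) = μ₀ I_d (r²/R²), so B = μ₀ I_d r/(2πR²) = (4π×10^-7)(0.7082)(0.0182)/(2π·0.0905²) = 3.15×10^-7 T.

3.15×10^-7 T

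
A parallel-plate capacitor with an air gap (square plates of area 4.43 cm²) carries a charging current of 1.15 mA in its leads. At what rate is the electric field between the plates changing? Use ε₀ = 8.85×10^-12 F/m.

2.93×10^11 V/(m·s)

The displacement current between the plates equals the conduction current, I_d = 1.15 mA.
Then dE/dt = I_d/(ε₀A) = 2.93×10^11 V/(m·s).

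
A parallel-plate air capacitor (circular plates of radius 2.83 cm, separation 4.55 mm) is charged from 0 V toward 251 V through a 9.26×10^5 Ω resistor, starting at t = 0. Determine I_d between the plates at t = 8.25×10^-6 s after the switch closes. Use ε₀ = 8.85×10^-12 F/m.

C = ε₀A/d = (8.85×10^-12)(2.516×10^-3)/(4.55×10^-3) = 4.894×10^-12 F, so τ = RC = 4.532×10^-6 s.
The conduction current is I(t) = (V₀/R) e^(−t/τ), and the displacement current between the plates equals it.
t/τ = 1.820; I_d = (251/9.26×10^5) · e^(−1.820) = (2.711×10^-4)(0.1620) = 4.39×10^-5 A.

4.39×10^-5 A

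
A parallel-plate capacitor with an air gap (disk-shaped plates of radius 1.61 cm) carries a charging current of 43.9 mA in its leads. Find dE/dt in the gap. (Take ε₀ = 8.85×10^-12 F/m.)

6.09×10^12 V/(m·s)

By continuity, I_d in the gap equals the 43.9 mA flowing in the wire.
Then dE/dt = I_d/(ε₀A) = 6.09×10^12 V/(m·s).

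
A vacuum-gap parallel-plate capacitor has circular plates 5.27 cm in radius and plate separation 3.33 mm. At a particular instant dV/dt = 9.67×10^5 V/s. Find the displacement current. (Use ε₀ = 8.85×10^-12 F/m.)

2.24×10^-5 A

E = V/d so dE/dt = (dV/dt)/d = 2.904×10^8 V/(m·s), and I_d = ε₀ A dE/dt = (8.85×10^-12)(8.725×10^-3)(2.904×10^8) = 2.24×10^-5 A.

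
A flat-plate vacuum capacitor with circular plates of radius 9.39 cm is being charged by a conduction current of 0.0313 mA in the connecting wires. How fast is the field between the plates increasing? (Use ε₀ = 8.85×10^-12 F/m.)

Charge continuity gives I_d = I = 3.13×10^-5 A between the plates.
Inverting I_d = ε₀ A dE/dt gives dE/dt = 3.13×10^-5 / (8.85×10^-12 · 0.02770) = 1.28×10^8 V/(m·s).

1.28×10^8 V/(m·s)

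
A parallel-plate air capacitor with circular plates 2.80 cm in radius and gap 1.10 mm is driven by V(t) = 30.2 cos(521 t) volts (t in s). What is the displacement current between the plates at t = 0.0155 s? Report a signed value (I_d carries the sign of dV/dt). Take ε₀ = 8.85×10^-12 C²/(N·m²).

dV/dt = (30.2)(521)·−sin(8.0755) = -1.535×10^4 V/s.
I_d = C dV/dt with C = ε₀A/d = (8.85×10^-12)(2.463×10^-3)/(1.10×10^-3) = 1.982×10^-11 F, so I_d = (1.982×10^-11)(-1.535×10^4) = -3.04×10^-7 A.

-3.04×10^-7 A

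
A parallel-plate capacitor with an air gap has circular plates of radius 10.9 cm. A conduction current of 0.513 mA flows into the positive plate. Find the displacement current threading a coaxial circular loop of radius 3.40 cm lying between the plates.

Between the plates the displacement current equals the wire current: I_d = 0.513 mA = 5.13×10^-4 A.
Since J_d is uniform, the enclosed fraction is (r/R)² = 0.09730, giving I_d,enc = 4.99×10^-5 A.

4.99×10^-5 A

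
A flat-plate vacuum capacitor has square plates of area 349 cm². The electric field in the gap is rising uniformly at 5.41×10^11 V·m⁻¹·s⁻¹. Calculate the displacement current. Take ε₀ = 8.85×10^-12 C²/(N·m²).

0.167 A

The displacement current is ε₀ times dΦ_E/dt = ε₀ A dE/dt = (8.85×10^-12)(0.0349)(5.41×10^11) = 0.167 A.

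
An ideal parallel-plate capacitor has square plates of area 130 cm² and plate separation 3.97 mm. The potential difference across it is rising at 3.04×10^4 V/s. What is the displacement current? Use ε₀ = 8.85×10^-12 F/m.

8.81×10^-7 A

The field between the plates is E = V/d, so dE/dt = (3.04×10^4)/(3.97×10^-3 m) = 7.657×10^6 V/(m·s).
I_d = ε₀ A (dE/dt) = (8.85×10^-12)(0.0130)(7.657×10^6) = 8.81×10^-7 A.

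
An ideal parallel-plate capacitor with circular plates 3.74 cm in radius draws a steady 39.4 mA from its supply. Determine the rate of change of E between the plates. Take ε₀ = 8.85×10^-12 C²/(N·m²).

By continuity, I_d in the gap equals the 39.4 mA flowing in the wire.
Then dE/dt = I_d/(ε₀A) = 1.01×10^12 V/(m·s).

1.01×10^12 V/(m·s)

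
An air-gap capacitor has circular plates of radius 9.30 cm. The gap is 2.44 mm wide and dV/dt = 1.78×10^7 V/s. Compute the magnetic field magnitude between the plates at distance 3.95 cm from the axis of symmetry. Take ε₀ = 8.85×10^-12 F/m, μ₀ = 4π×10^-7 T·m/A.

1.60×10^-9 T

dE/dt = (dV/dt)/d = 7.295×10^9 V/(m·s); I_d = ε₀(πR²)(dE/dt) = (8.85×10^-12)(0.02717)(7.295×10^9) = 1.754×10^-3 A.
For r < R the Ampère–Maxwell law gives B(2πr) = μ₀ I_d (r²/R²), so B = μ₀ I_d r/(2πR²) = (4π×10^-7)(1.754×10^-3)(0.0395)/(2π·0.0930²) = 1.60×10^-9 T.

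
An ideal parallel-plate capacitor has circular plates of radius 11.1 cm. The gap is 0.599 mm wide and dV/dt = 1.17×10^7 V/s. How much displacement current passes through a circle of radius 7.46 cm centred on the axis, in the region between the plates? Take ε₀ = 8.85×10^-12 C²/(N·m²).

dE/dt = (dV/dt)/d = 1.953×10^10 V/(m·s); I_d = ε₀(πR²)(dE/dt) = (8.85×10^-12)(0.03871)(1.953×10^10) = 6.691×10^-3 A.
The field is uniform, so I_d,enc = I_d (r/R)² = (6.691×10^-3)(7.46/11.1)² = 3.02×10^-3 A.

3.02×10^-3 A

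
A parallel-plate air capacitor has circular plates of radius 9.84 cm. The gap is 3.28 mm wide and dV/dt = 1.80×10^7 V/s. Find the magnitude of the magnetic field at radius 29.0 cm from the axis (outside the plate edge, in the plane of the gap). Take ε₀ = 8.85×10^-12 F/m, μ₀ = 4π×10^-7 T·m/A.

With E = V/d, dE/dt = 5.488×10^9 V/(m·s) and πR² = 0.03042 m², giving I_d = ε₀ πR² dE/dt = 1.477×10^-3 A.
Outside the plates the loop encloses all of I_d, so B·2πr = μ₀ I_d and B = 1.02×10^-9 T.

1.02×10^-9 T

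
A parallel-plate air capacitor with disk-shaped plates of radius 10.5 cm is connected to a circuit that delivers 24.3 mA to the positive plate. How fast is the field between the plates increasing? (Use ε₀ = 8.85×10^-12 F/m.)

7.93×10^10 V/(m·s)

Charge continuity gives I_d = I = 0.0243 A between the plates.
Since I_d = ε₀ A dE/dt, dE/dt = I_d/(ε₀A) = (0.0243)/((8.85×10^-12)(0.03464)) = 7.93×10^10 V/(m·s).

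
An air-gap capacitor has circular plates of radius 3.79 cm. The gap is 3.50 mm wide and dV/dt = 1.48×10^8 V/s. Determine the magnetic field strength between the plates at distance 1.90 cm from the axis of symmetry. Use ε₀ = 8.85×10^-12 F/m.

I_d = C dV/dt with C = ε₀πR²/d = 1.141×10^-11 F, so I_d = (1.141×10^-11)(1.48×10^8) = 1.689×10^-3 A.
∮B·dl = μ₀ I_d,enc with I_d,enc = I_d r²/R² = 4.245×10^-4 A; so B = μ₀ I_d,enc/(2πr) = 4.47×10^-9 T.

4.47×10^-9 T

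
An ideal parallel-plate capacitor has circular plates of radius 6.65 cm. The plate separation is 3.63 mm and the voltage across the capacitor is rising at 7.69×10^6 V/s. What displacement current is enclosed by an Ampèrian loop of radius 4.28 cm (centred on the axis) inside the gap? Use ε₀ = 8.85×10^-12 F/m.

1.08×10^-4 A

dE/dt = (dV/dt)/d = 2.118×10^9 V/(m·s); I_d = ε₀(πR²)(dE/dt) = (8.85×10^-12)(0.01389)(2.118×10^9) = 2.604×10^-4 A.
The field is uniform, so I_d,enc = I_d (r/R)² = (2.604×10^-4)(4.28/6.65)² = 1.08×10^-4 A.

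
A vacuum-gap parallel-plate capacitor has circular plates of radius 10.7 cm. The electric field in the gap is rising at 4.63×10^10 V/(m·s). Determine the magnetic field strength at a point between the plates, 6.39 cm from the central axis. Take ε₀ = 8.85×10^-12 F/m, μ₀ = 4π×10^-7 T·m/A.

1.65×10^-8 T

Through the whole plate area (πR² = 0.03597 m²), I_d = ε₀ πR² dE/dt = 0.01474 A.
For r < R the Ampère–Maxwell law gives B(2πr) = μ₀ I_d (r²/R²), so B = μ₀ I_d r/(2πR²) = (4π×10^-7)(0.01474)(0.0639)/(2π·0.107²) = 1.65×10^-8 T.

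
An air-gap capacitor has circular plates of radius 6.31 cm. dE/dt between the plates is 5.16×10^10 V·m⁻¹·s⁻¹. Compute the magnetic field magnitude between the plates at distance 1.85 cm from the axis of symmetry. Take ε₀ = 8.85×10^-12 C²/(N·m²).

5.31×10^-9 T

Total displacement current: I_d = ε₀(πR²)(dE/dt) = (8.85×10^-12)(0.01251)(5.16×10^10) = 5.713×10^-3 A.
For r < R the Ampère–Maxwell law gives B(2πr) = μ₀ I_d (r²/R²), so B = μ₀ I_d r/(2πR²) = (4π×10^-7)(5.713×10^-3)(0.0185)/(2π·0.0631²) = 5.31×10^-9 T.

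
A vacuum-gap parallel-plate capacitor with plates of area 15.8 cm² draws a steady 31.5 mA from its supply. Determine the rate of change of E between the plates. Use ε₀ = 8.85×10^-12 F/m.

The displacement current between the plates equals the conduction current, I_d = 31.5 mA.
Then dE/dt = I_d/(ε₀A) = 2.25×10^12 V/(m·s).

2.25×10^12 V/(m·s)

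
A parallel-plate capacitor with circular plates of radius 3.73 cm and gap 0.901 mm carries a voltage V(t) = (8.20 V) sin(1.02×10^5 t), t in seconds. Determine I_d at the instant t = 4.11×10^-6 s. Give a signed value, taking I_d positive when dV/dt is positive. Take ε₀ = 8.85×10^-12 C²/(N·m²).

3.28×10^-5 A

dV/dt = (8.20)(1.02×10^5)·cos(0.41922) = 7.640×10^5 V/s.
I_d = C dV/dt with C = ε₀A/d = (8.85×10^-12)(4.371×10^-3)/(9.01×10^-4) = 4.293×10^-11 F, so I_d = (4.293×10^-11)(7.640×10^5) = 3.28×10^-5 A.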